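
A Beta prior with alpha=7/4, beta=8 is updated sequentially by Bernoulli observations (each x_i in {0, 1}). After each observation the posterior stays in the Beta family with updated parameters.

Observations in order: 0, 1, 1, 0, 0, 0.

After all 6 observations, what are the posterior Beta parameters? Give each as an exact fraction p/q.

obs 1: x=0 → posterior Beta(7/4, 9)
obs 2: x=1 → posterior Beta(11/4, 9)
obs 3: x=1 → posterior Beta(15/4, 9)
obs 4: x=0 → posterior Beta(15/4, 10)
obs 5: x=0 → posterior Beta(15/4, 11)
obs 6: x=0 → posterior Beta(15/4, 12)

alpha=15/4, beta=12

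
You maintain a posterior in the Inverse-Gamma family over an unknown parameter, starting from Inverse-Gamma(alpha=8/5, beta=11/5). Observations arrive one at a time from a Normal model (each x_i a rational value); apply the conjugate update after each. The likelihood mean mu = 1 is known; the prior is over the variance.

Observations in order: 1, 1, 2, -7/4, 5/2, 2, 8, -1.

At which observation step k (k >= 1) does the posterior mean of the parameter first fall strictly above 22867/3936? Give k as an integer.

k = 7

obs 1: x=1 → posterior Inverse-Gamma(21/10, 11/5)
obs 2: x=1 → posterior Inverse-Gamma(13/5, 11/5)
obs 3: x=2 → posterior Inverse-Gamma(31/10, 27/10)
obs 4: x=-7/4 → posterior Inverse-Gamma(18/5, 1037/160)
obs 5: x=5/2 → posterior Inverse-Gamma(41/10, 1217/160)
obs 6: x=2 → posterior Inverse-Gamma(23/5, 1297/160)
obs 7: x=8 → posterior Inverse-Gamma(51/10, 5217/160)
obs 8: x=-1 → posterior Inverse-Gamma(28/5, 5537/160)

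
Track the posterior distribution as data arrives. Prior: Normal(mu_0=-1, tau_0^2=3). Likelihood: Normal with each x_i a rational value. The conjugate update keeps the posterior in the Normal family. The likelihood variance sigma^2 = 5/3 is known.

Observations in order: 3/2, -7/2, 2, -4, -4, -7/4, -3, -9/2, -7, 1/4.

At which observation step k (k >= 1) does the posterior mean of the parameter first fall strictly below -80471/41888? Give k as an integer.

k = 8

obs 1: x=3/2 → posterior Normal(17/28, 15/14)
obs 2: x=-7/2 → posterior Normal(-1, 15/23)
obs 3: x=2 → posterior Normal(-5/32, 15/32)
obs 4: x=-4 → posterior Normal(-1, 15/41)
obs 5: x=-4 → posterior Normal(-77/50, 3/10)
obs 6: x=-7/4 → posterior Normal(-371/236, 15/59)
obs 7: x=-3 → posterior Normal(-479/272, 15/68)
obs 8: x=-9/2 → posterior Normal(-641/308, 15/77)
obs 9: x=-7 → posterior Normal(-893/344, 15/86)
obs 10: x=1/4 → posterior Normal(-221/95, 3/19)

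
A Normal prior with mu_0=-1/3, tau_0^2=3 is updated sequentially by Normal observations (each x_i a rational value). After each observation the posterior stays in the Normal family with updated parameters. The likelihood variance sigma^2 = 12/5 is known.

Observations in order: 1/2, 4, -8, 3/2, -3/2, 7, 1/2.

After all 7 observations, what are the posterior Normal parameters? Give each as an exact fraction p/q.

obs 1: x=1/2 → posterior Normal(7/54, 4/3)
obs 2: x=4 → posterior Normal(127/84, 6/7)
obs 3: x=-8 → posterior Normal(-113/114, 12/19)
obs 4: x=3/2 → posterior Normal(-17/36, 1/2)
obs 5: x=-3/2 → posterior Normal(-113/174, 12/29)
obs 6: x=7 → posterior Normal(97/204, 6/17)
obs 7: x=1/2 → posterior Normal(56/117, 4/13)

mu_0=56/117, tau_0^2=4/13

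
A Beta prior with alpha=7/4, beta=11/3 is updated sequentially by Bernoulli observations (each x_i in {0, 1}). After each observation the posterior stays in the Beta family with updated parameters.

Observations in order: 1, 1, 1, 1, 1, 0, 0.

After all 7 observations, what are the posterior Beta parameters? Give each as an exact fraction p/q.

obs 1: x=1 → posterior Beta(11/4, 11/3)
obs 2: x=1 → posterior Beta(15/4, 11/3)
obs 3: x=1 → posterior Beta(19/4, 11/3)
obs 4: x=1 → posterior Beta(23/4, 11/3)
obs 5: x=1 → posterior Beta(27/4, 11/3)
obs 6: x=0 → posterior Beta(27/4, 14/3)
obs 7: x=0 → posterior Beta(27/4, 17/3)

alpha=27/4, beta=17/3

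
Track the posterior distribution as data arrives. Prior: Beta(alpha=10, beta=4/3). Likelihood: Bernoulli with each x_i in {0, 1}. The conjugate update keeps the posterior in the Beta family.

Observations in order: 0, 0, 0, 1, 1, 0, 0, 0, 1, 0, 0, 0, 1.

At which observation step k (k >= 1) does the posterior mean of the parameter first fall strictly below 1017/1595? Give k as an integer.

k = 8

obs 1: x=0 → posterior Beta(10, 7/3)
obs 2: x=0 → posterior Beta(10, 10/3)
obs 3: x=0 → posterior Beta(10, 13/3)
obs 4: x=1 → posterior Beta(11, 13/3)
obs 5: x=1 → posterior Beta(12, 13/3)
obs 6: x=0 → posterior Beta(12, 16/3)
obs 7: x=0 → posterior Beta(12, 19/3)
obs 8: x=0 → posterior Beta(12, 22/3)
obs 9: x=1 → posterior Beta(13, 22/3)
obs 10: x=0 → posterior Beta(13, 25/3)
obs 11: x=0 → posterior Beta(13, 28/3)
obs 12: x=0 → posterior Beta(13, 31/3)
obs 13: x=1 → posterior Beta(14, 31/3)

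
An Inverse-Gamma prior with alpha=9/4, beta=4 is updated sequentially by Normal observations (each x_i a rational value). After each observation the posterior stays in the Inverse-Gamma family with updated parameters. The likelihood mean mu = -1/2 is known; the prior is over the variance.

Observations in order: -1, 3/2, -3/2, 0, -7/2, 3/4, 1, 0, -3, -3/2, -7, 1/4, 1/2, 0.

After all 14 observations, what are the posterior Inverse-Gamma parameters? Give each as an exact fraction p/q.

obs 1: x=-1 → posterior Inverse-Gamma(11/4, 33/8)
obs 2: x=3/2 → posterior Inverse-Gamma(13/4, 49/8)
obs 3: x=-3/2 → posterior Inverse-Gamma(15/4, 53/8)
obs 4: x=0 → posterior Inverse-Gamma(17/4, 27/4)
obs 5: x=-7/2 → posterior Inverse-Gamma(19/4, 45/4)
obs 6: x=3/4 → posterior Inverse-Gamma(21/4, 385/32)
obs 7: x=1 → posterior Inverse-Gamma(23/4, 421/32)
obs 8: x=0 → posterior Inverse-Gamma(25/4, 425/32)
obs 9: x=-3 → posterior Inverse-Gamma(27/4, 525/32)
obs 10: x=-3/2 → posterior Inverse-Gamma(29/4, 541/32)
obs 11: x=-7 → posterior Inverse-Gamma(31/4, 1217/32)
obs 12: x=1/4 → posterior Inverse-Gamma(33/4, 613/16)
obs 13: x=1/2 → posterior Inverse-Gamma(35/4, 621/16)
obs 14: x=0 → posterior Inverse-Gamma(37/4, 623/16)

alpha=37/4, beta=623/16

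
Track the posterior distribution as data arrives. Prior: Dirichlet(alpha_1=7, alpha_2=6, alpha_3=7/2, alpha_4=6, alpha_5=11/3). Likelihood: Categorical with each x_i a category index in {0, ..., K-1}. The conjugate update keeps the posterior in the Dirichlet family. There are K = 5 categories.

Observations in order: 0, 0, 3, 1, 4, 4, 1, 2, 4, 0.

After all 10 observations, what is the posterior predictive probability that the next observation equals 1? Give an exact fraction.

48/217

obs 1: x=0 → posterior Dirichlet(8, 6, 7/2, 6, 11/3)
obs 2: x=0 → posterior Dirichlet(9, 6, 7/2, 6, 11/3)
obs 3: x=3 → posterior Dirichlet(9, 6, 7/2, 7, 11/3)
obs 4: x=1 → posterior Dirichlet(9, 7, 7/2, 7, 11/3)
obs 5: x=4 → posterior Dirichlet(9, 7, 7/2, 7, 14/3)
obs 6: x=4 → posterior Dirichlet(9, 7, 7/2, 7, 17/3)
obs 7: x=1 → posterior Dirichlet(9, 8, 7/2, 7, 17/3)
obs 8: x=2 → posterior Dirichlet(9, 8, 9/2, 7, 17/3)
obs 9: x=4 → posterior Dirichlet(9, 8, 9/2, 7, 20/3)
obs 10: x=0 → posterior Dirichlet(10, 8, 9/2, 7, 20/3)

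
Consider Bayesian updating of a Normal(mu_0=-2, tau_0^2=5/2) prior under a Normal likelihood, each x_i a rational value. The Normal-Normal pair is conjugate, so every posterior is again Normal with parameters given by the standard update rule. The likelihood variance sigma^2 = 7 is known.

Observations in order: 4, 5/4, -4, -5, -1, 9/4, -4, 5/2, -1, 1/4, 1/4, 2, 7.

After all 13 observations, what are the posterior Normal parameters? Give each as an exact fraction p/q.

mu_0=-11/158, tau_0^2=35/79

obs 1: x=4 → posterior Normal(-8/19, 35/19)
obs 2: x=5/4 → posterior Normal(-7/96, 35/24)
obs 3: x=-4 → posterior Normal(-3/4, 35/29)
obs 4: x=-5 → posterior Normal(-11/8, 35/34)
obs 5: x=-1 → posterior Normal(-69/52, 35/39)
obs 6: x=9/4 → posterior Normal(-81/88, 35/44)
obs 7: x=-4 → posterior Normal(-121/98, 5/7)
obs 8: x=5/2 → posterior Normal(-8/9, 35/54)
obs 9: x=-1 → posterior Normal(-53/59, 35/59)
obs 10: x=1/4 → posterior Normal(-207/256, 35/64)
obs 11: x=1/4 → posterior Normal(-101/138, 35/69)
obs 12: x=2 → posterior Normal(-81/148, 35/74)
obs 13: x=7 → posterior Normal(-11/158, 35/79)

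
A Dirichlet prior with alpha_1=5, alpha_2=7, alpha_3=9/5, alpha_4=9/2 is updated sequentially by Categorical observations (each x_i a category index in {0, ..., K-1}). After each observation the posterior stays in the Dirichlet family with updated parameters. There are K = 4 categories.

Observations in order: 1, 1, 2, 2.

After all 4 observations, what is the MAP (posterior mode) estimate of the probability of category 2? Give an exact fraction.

28/183

obs 1: x=1 → posterior Dirichlet(5, 8, 9/5, 9/2)
obs 2: x=1 → posterior Dirichlet(5, 9, 9/5, 9/2)
obs 3: x=2 → posterior Dirichlet(5, 9, 14/5, 9/2)
obs 4: x=2 → posterior Dirichlet(5, 9, 19/5, 9/2)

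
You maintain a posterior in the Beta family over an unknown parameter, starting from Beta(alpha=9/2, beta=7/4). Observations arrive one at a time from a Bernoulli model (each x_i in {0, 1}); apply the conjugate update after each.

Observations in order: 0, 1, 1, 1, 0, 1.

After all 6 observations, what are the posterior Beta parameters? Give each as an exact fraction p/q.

obs 1: x=0 → posterior Beta(9/2, 11/4)
obs 2: x=1 → posterior Beta(11/2, 11/4)
obs 3: x=1 → posterior Beta(13/2, 11/4)
obs 4: x=1 → posterior Beta(15/2, 11/4)
obs 5: x=0 → posterior Beta(15/2, 15/4)
obs 6: x=1 → posterior Beta(17/2, 15/4)

alpha=17/2, beta=15/4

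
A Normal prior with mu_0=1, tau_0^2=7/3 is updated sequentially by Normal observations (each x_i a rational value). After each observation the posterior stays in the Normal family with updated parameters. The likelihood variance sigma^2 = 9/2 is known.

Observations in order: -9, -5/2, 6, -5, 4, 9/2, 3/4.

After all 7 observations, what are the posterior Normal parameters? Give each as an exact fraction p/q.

obs 1: x=-9 → posterior Normal(-99/41, 63/41)
obs 2: x=-5/2 → posterior Normal(-134/55, 63/55)
obs 3: x=6 → posterior Normal(-50/69, 21/23)
obs 4: x=-5 → posterior Normal(-120/83, 63/83)
obs 5: x=4 → posterior Normal(-64/97, 63/97)
obs 6: x=9/2 → posterior Normal(-1/111, 21/37)
obs 7: x=3/4 → posterior Normal(19/250, 63/125)

mu_0=19/250, tau_0^2=63/125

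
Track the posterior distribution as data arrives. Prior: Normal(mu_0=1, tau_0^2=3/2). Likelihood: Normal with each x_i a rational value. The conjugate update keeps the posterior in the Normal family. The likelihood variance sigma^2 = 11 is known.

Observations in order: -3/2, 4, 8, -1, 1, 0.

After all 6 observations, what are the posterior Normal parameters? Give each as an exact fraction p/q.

obs 1: x=-3/2 → posterior Normal(7/10, 33/25)
obs 2: x=4 → posterior Normal(59/56, 33/28)
obs 3: x=8 → posterior Normal(107/62, 33/31)
obs 4: x=-1 → posterior Normal(101/68, 33/34)
obs 5: x=1 → posterior Normal(107/74, 33/37)
obs 6: x=0 → posterior Normal(107/80, 33/40)

mu_0=107/80, tau_0^2=33/40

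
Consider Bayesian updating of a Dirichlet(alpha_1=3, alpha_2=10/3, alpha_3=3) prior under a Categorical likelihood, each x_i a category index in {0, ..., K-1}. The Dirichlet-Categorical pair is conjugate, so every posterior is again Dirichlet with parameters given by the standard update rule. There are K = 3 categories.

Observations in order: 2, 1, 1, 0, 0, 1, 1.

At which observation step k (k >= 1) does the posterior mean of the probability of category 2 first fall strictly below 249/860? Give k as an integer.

obs 1: x=2 → posterior Dirichlet(3, 10/3, 4)
obs 2: x=1 → posterior Dirichlet(3, 13/3, 4)
obs 3: x=1 → posterior Dirichlet(3, 16/3, 4)
obs 4: x=0 → posterior Dirichlet(4, 16/3, 4)
obs 5: x=0 → posterior Dirichlet(5, 16/3, 4)
obs 6: x=1 → posterior Dirichlet(5, 19/3, 4)
obs 7: x=1 → posterior Dirichlet(5, 22/3, 4)

k = 5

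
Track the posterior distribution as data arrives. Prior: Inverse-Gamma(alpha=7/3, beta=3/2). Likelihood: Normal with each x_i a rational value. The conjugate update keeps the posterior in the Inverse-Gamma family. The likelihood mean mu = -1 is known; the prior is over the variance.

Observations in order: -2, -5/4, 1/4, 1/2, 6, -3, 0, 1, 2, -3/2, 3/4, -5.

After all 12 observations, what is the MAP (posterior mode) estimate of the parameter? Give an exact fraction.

obs 1: x=-2 → posterior Inverse-Gamma(17/6, 2)
obs 2: x=-5/4 → posterior Inverse-Gamma(10/3, 65/32)
obs 3: x=1/4 → posterior Inverse-Gamma(23/6, 45/16)
obs 4: x=1/2 → posterior Inverse-Gamma(13/3, 63/16)
obs 5: x=6 → posterior Inverse-Gamma(29/6, 455/16)
obs 6: x=-3 → posterior Inverse-Gamma(16/3, 487/16)
obs 7: x=0 → posterior Inverse-Gamma(35/6, 495/16)
obs 8: x=1 → posterior Inverse-Gamma(19/3, 527/16)
obs 9: x=2 → posterior Inverse-Gamma(41/6, 599/16)
obs 10: x=-3/2 → posterior Inverse-Gamma(22/3, 601/16)
obs 11: x=3/4 → posterior Inverse-Gamma(47/6, 1251/32)
obs 12: x=-5 → posterior Inverse-Gamma(25/3, 1507/32)

4521/896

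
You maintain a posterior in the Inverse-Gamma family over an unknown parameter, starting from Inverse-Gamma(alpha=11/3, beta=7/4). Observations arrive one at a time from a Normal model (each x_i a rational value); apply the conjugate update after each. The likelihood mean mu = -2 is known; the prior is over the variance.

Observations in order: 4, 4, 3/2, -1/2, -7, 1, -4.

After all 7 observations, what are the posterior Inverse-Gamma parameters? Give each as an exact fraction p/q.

obs 1: x=4 → posterior Inverse-Gamma(25/6, 79/4)
obs 2: x=4 → posterior Inverse-Gamma(14/3, 151/4)
obs 3: x=3/2 → posterior Inverse-Gamma(31/6, 351/8)
obs 4: x=-1/2 → posterior Inverse-Gamma(17/3, 45)
obs 5: x=-7 → posterior Inverse-Gamma(37/6, 115/2)
obs 6: x=1 → posterior Inverse-Gamma(20/3, 62)
obs 7: x=-4 → posterior Inverse-Gamma(43/6, 64)

alpha=43/6, beta=64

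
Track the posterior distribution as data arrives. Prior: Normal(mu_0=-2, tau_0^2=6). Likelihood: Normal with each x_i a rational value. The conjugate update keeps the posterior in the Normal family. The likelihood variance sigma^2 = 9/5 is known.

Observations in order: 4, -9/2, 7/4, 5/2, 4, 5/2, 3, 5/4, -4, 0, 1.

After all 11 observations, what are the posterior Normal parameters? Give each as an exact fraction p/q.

mu_0=109/113, tau_0^2=18/113

obs 1: x=4 → posterior Normal(34/13, 18/13)
obs 2: x=-9/2 → posterior Normal(-11/23, 18/23)
obs 3: x=7/4 → posterior Normal(13/66, 6/11)
obs 4: x=5/2 → posterior Normal(63/86, 18/43)
obs 5: x=4 → posterior Normal(143/106, 18/53)
obs 6: x=5/2 → posterior Normal(193/126, 2/7)
obs 7: x=3 → posterior Normal(253/146, 18/73)
obs 8: x=5/4 → posterior Normal(139/83, 18/83)
obs 9: x=-4 → posterior Normal(33/31, 6/31)
obs 10: x=0 → posterior Normal(99/103, 18/103)
obs 11: x=1 → posterior Normal(109/113, 18/113)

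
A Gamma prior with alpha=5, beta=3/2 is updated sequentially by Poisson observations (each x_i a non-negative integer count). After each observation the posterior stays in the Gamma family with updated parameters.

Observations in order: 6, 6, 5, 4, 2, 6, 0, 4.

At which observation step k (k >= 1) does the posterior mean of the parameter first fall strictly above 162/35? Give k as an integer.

obs 1: x=6 → posterior Gamma(11, 5/2)
obs 2: x=6 → posterior Gamma(17, 7/2)
obs 3: x=5 → posterior Gamma(22, 9/2)
obs 4: x=4 → posterior Gamma(26, 11/2)
obs 5: x=2 → posterior Gamma(28, 13/2)
obs 6: x=6 → posterior Gamma(34, 15/2)
obs 7: x=0 → posterior Gamma(34, 17/2)
obs 8: x=4 → posterior Gamma(38, 19/2)

k = 2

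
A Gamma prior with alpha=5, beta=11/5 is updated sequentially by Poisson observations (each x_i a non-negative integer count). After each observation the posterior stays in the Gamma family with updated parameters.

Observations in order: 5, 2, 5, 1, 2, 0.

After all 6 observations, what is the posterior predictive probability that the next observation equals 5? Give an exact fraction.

130058618321666358484999670128028221875/2014317700433584227258899395009224638464

obs 1: x=5 → posterior Gamma(10, 16/5)
obs 2: x=2 → posterior Gamma(12, 21/5)
obs 3: x=5 → posterior Gamma(17, 26/5)
obs 4: x=1 → posterior Gamma(18, 31/5)
obs 5: x=2 → posterior Gamma(20, 36/5)
obs 6: x=0 → posterior Gamma(20, 41/5)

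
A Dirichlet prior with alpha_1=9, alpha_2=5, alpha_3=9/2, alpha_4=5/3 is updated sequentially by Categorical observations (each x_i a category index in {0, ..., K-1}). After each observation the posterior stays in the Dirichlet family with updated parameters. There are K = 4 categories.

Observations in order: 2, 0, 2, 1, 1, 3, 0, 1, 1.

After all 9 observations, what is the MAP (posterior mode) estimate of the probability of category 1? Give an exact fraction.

48/151

obs 1: x=2 → posterior Dirichlet(9, 5, 11/2, 5/3)
obs 2: x=0 → posterior Dirichlet(10, 5, 11/2, 5/3)
obs 3: x=2 → posterior Dirichlet(10, 5, 13/2, 5/3)
obs 4: x=1 → posterior Dirichlet(10, 6, 13/2, 5/3)
obs 5: x=1 → posterior Dirichlet(10, 7, 13/2, 5/3)
obs 6: x=3 → posterior Dirichlet(10, 7, 13/2, 8/3)
obs 7: x=0 → posterior Dirichlet(11, 7, 13/2, 8/3)
obs 8: x=1 → posterior Dirichlet(11, 8, 13/2, 8/3)
obs 9: x=1 → posterior Dirichlet(11, 9, 13/2, 8/3)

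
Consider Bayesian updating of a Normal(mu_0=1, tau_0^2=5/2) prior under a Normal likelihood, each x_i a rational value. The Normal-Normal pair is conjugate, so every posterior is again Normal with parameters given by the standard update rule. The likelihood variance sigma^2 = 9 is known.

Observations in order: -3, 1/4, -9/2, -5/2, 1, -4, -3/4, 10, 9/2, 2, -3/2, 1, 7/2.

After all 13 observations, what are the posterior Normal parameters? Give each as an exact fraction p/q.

obs 1: x=-3 → posterior Normal(3/23, 45/23)
obs 2: x=1/4 → posterior Normal(17/112, 45/28)
obs 3: x=-9/2 → posterior Normal(-73/132, 15/11)
obs 4: x=-5/2 → posterior Normal(-123/152, 45/38)
obs 5: x=1 → posterior Normal(-103/172, 45/43)
obs 6: x=-4 → posterior Normal(-61/64, 15/16)
obs 7: x=-3/4 → posterior Normal(-99/106, 45/53)
obs 8: x=10 → posterior Normal(1/116, 45/58)
obs 9: x=9/2 → posterior Normal(23/63, 5/7)
obs 10: x=2 → posterior Normal(33/68, 45/68)
obs 11: x=-3/2 → posterior Normal(51/146, 45/73)
obs 12: x=1 → posterior Normal(61/156, 15/26)
obs 13: x=7/2 → posterior Normal(48/83, 45/83)

mu_0=48/83, tau_0^2=45/83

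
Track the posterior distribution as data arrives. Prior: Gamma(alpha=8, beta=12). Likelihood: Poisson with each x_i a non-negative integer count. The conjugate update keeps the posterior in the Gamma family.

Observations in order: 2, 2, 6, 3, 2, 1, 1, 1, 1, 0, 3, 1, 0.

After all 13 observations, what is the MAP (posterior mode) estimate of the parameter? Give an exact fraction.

6/5

obs 1: x=2 → posterior Gamma(10, 13)
obs 2: x=2 → posterior Gamma(12, 14)
obs 3: x=6 → posterior Gamma(18, 15)
obs 4: x=3 → posterior Gamma(21, 16)
obs 5: x=2 → posterior Gamma(23, 17)
obs 6: x=1 → posterior Gamma(24, 18)
obs 7: x=1 → posterior Gamma(25, 19)
obs 8: x=1 → posterior Gamma(26, 20)
obs 9: x=1 → posterior Gamma(27, 21)
obs 10: x=0 → posterior Gamma(27, 22)
obs 11: x=3 → posterior Gamma(30, 23)
obs 12: x=1 → posterior Gamma(31, 24)
obs 13: x=0 → posterior Gamma(31, 25)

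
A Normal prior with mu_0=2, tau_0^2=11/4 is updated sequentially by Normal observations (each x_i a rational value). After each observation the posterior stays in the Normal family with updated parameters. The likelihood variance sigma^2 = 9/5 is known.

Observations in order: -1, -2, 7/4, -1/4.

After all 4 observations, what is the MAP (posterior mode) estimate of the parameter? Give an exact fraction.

-21/512

obs 1: x=-1 → posterior Normal(17/91, 99/91)
obs 2: x=-2 → posterior Normal(-93/146, 99/146)
obs 3: x=7/4 → posterior Normal(13/804, 33/67)
obs 4: x=-1/4 → posterior Normal(-21/512, 99/256)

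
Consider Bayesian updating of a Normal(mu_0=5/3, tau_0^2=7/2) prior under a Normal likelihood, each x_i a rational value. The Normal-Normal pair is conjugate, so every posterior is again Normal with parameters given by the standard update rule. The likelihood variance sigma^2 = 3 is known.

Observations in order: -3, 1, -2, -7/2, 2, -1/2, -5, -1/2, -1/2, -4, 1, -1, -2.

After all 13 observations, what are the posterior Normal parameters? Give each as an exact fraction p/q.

mu_0=-116/97, tau_0^2=21/97

obs 1: x=-3 → posterior Normal(-11/13, 21/13)
obs 2: x=1 → posterior Normal(-1/5, 21/20)
obs 3: x=-2 → posterior Normal(-2/3, 7/9)
obs 4: x=-7/2 → posterior Normal(-5/4, 21/34)
obs 5: x=2 → posterior Normal(-57/82, 21/41)
obs 6: x=-1/2 → posterior Normal(-2/3, 7/16)
obs 7: x=-5 → posterior Normal(-67/55, 21/55)
obs 8: x=-1/2 → posterior Normal(-141/124, 21/62)
obs 9: x=-1/2 → posterior Normal(-74/69, 7/23)
obs 10: x=-4 → posterior Normal(-51/38, 21/76)
obs 11: x=1 → posterior Normal(-95/83, 21/83)
obs 12: x=-1 → posterior Normal(-17/15, 7/30)
obs 13: x=-2 → posterior Normal(-116/97, 21/97)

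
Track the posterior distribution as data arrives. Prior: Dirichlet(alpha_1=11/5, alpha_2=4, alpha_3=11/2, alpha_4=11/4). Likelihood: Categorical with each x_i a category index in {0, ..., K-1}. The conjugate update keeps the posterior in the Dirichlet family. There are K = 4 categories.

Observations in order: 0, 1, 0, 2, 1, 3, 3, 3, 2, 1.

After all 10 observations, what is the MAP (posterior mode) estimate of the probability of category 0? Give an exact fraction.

64/409

obs 1: x=0 → posterior Dirichlet(16/5, 4, 11/2, 11/4)
obs 2: x=1 → posterior Dirichlet(16/5, 5, 11/2, 11/4)
obs 3: x=0 → posterior Dirichlet(21/5, 5, 11/2, 11/4)
obs 4: x=2 → posterior Dirichlet(21/5, 5, 13/2, 11/4)
obs 5: x=1 → posterior Dirichlet(21/5, 6, 13/2, 11/4)
obs 6: x=3 → posterior Dirichlet(21/5, 6, 13/2, 15/4)
obs 7: x=3 → posterior Dirichlet(21/5, 6, 13/2, 19/4)
obs 8: x=3 → posterior Dirichlet(21/5, 6, 13/2, 23/4)
obs 9: x=2 → posterior Dirichlet(21/5, 6, 15/2, 23/4)
obs 10: x=1 → posterior Dirichlet(21/5, 7, 15/2, 23/4)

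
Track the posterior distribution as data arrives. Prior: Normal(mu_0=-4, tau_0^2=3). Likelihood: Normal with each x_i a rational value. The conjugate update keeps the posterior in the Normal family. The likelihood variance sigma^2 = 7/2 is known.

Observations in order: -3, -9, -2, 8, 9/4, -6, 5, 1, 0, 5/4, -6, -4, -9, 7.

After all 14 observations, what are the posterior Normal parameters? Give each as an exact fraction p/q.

obs 1: x=-3 → posterior Normal(-46/13, 21/13)
obs 2: x=-9 → posterior Normal(-100/19, 21/19)
obs 3: x=-2 → posterior Normal(-112/25, 21/25)
obs 4: x=8 → posterior Normal(-64/31, 21/31)
obs 5: x=9/4 → posterior Normal(-101/74, 21/37)
obs 6: x=-6 → posterior Normal(-173/86, 21/43)
obs 7: x=5 → posterior Normal(-113/98, 3/7)
obs 8: x=1 → posterior Normal(-101/110, 21/55)
obs 9: x=0 → posterior Normal(-101/122, 21/61)
obs 10: x=5/4 → posterior Normal(-43/67, 21/67)
obs 11: x=-6 → posterior Normal(-79/73, 21/73)
obs 12: x=-4 → posterior Normal(-103/79, 21/79)
obs 13: x=-9 → posterior Normal(-157/85, 21/85)
obs 14: x=7 → posterior Normal(-115/91, 3/13)

mu_0=-115/91, tau_0^2=3/13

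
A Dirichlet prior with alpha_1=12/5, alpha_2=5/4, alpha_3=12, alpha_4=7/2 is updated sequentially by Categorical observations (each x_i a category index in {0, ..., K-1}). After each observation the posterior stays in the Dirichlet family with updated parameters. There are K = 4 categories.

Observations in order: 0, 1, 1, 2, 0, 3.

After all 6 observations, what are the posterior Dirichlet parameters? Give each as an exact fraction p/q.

obs 1: x=0 → posterior Dirichlet(17/5, 5/4, 12, 7/2)
obs 2: x=1 → posterior Dirichlet(17/5, 9/4, 12, 7/2)
obs 3: x=1 → posterior Dirichlet(17/5, 13/4, 12, 7/2)
obs 4: x=2 → posterior Dirichlet(17/5, 13/4, 13, 7/2)
obs 5: x=0 → posterior Dirichlet(22/5, 13/4, 13, 7/2)
obs 6: x=3 → posterior Dirichlet(22/5, 13/4, 13, 9/2)

alpha_1=22/5, alpha_2=13/4, alpha_3=13, alpha_4=9/2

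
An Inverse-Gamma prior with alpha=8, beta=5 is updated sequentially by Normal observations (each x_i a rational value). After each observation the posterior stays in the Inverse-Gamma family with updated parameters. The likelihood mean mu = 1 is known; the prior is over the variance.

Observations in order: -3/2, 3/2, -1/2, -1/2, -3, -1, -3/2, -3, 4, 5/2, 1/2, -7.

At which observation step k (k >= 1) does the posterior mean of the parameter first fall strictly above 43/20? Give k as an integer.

obs 1: x=-3/2 → posterior Inverse-Gamma(17/2, 65/8)
obs 2: x=3/2 → posterior Inverse-Gamma(9, 33/4)
obs 3: x=-1/2 → posterior Inverse-Gamma(19/2, 75/8)
obs 4: x=-1/2 → posterior Inverse-Gamma(10, 21/2)
obs 5: x=-3 → posterior Inverse-Gamma(21/2, 37/2)
obs 6: x=-1 → posterior Inverse-Gamma(11, 41/2)
obs 7: x=-3/2 → posterior Inverse-Gamma(23/2, 189/8)
obs 8: x=-3 → posterior Inverse-Gamma(12, 253/8)
obs 9: x=4 → posterior Inverse-Gamma(25/2, 289/8)
obs 10: x=5/2 → posterior Inverse-Gamma(13, 149/4)
obs 11: x=1/2 → posterior Inverse-Gamma(27/2, 299/8)
obs 12: x=-7 → posterior Inverse-Gamma(14, 555/8)

k = 7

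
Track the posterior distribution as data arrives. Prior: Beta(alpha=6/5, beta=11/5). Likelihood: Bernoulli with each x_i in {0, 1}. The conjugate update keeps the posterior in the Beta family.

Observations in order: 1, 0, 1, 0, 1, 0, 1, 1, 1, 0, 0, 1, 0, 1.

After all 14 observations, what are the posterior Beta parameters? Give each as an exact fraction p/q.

alpha=46/5, beta=41/5

obs 1: x=1 → posterior Beta(11/5, 11/5)
obs 2: x=0 → posterior Beta(11/5, 16/5)
obs 3: x=1 → posterior Beta(16/5, 16/5)
obs 4: x=0 → posterior Beta(16/5, 21/5)
obs 5: x=1 → posterior Beta(21/5, 21/5)
obs 6: x=0 → posterior Beta(21/5, 26/5)
obs 7: x=1 → posterior Beta(26/5, 26/5)
obs 8: x=1 → posterior Beta(31/5, 26/5)
obs 9: x=1 → posterior Beta(36/5, 26/5)
obs 10: x=0 → posterior Beta(36/5, 31/5)
obs 11: x=0 → posterior Beta(36/5, 36/5)
obs 12: x=1 → posterior Beta(41/5, 36/5)
obs 13: x=0 → posterior Beta(41/5, 41/5)
obs 14: x=1 → posterior Beta(46/5, 41/5)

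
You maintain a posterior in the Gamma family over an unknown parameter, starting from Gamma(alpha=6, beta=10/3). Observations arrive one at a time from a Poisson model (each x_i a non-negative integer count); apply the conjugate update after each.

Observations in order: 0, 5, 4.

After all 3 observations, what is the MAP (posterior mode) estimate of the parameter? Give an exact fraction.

obs 1: x=0 → posterior Gamma(6, 13/3)
obs 2: x=5 → posterior Gamma(11, 16/3)
obs 3: x=4 → posterior Gamma(15, 19/3)

42/19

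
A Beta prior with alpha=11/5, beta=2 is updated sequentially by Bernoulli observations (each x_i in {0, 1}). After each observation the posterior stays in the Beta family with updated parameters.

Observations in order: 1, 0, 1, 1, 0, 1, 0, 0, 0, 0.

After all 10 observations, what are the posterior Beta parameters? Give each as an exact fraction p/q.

obs 1: x=1 → posterior Beta(16/5, 2)
obs 2: x=0 → posterior Beta(16/5, 3)
obs 3: x=1 → posterior Beta(21/5, 3)
obs 4: x=1 → posterior Beta(26/5, 3)
obs 5: x=0 → posterior Beta(26/5, 4)
obs 6: x=1 → posterior Beta(31/5, 4)
obs 7: x=0 → posterior Beta(31/5, 5)
obs 8: x=0 → posterior Beta(31/5, 6)
obs 9: x=0 → posterior Beta(31/5, 7)
obs 10: x=0 → posterior Beta(31/5, 8)

alpha=31/5, beta=8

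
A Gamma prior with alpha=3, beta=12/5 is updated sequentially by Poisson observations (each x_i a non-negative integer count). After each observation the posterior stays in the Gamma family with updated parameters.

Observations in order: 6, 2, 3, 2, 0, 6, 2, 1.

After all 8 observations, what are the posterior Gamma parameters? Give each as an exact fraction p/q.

alpha=25, beta=52/5

obs 1: x=6 → posterior Gamma(9, 17/5)
obs 2: x=2 → posterior Gamma(11, 22/5)
obs 3: x=3 → posterior Gamma(14, 27/5)
obs 4: x=2 → posterior Gamma(16, 32/5)
obs 5: x=0 → posterior Gamma(16, 37/5)
obs 6: x=6 → posterior Gamma(22, 42/5)
obs 7: x=2 → posterior Gamma(24, 47/5)
obs 8: x=1 → posterior Gamma(25, 52/5)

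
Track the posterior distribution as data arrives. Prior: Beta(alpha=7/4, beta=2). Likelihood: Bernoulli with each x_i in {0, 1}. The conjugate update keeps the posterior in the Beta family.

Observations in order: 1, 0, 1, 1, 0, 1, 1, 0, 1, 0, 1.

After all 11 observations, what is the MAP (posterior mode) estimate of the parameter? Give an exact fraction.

obs 1: x=1 → posterior Beta(11/4, 2)
obs 2: x=0 → posterior Beta(11/4, 3)
obs 3: x=1 → posterior Beta(15/4, 3)
obs 4: x=1 → posterior Beta(19/4, 3)
obs 5: x=0 → posterior Beta(19/4, 4)
obs 6: x=1 → posterior Beta(23/4, 4)
obs 7: x=1 → posterior Beta(27/4, 4)
obs 8: x=0 → posterior Beta(27/4, 5)
obs 9: x=1 → posterior Beta(31/4, 5)
obs 10: x=0 → posterior Beta(31/4, 6)
obs 11: x=1 → posterior Beta(35/4, 6)

31/51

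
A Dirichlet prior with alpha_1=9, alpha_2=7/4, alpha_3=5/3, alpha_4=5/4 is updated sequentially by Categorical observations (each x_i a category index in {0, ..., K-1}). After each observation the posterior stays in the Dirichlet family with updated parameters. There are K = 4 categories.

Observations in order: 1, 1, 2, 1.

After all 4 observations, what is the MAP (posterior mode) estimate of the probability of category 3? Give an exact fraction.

3/164

obs 1: x=1 → posterior Dirichlet(9, 11/4, 5/3, 5/4)
obs 2: x=1 → posterior Dirichlet(9, 15/4, 5/3, 5/4)
obs 3: x=2 → posterior Dirichlet(9, 15/4, 8/3, 5/4)
obs 4: x=1 → posterior Dirichlet(9, 19/4, 8/3, 5/4)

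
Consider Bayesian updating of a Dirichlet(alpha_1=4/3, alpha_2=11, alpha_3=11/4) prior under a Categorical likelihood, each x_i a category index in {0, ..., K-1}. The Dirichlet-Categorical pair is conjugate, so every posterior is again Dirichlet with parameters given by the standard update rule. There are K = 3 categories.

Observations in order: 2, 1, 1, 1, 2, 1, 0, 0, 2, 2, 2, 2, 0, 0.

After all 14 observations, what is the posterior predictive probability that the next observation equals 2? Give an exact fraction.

105/349

obs 1: x=2 → posterior Dirichlet(4/3, 11, 15/4)
obs 2: x=1 → posterior Dirichlet(4/3, 12, 15/4)
obs 3: x=1 → posterior Dirichlet(4/3, 13, 15/4)
obs 4: x=1 → posterior Dirichlet(4/3, 14, 15/4)
obs 5: x=2 → posterior Dirichlet(4/3, 14, 19/4)
obs 6: x=1 → posterior Dirichlet(4/3, 15, 19/4)
obs 7: x=0 → posterior Dirichlet(7/3, 15, 19/4)
obs 8: x=0 → posterior Dirichlet(10/3, 15, 19/4)
obs 9: x=2 → posterior Dirichlet(10/3, 15, 23/4)
obs 10: x=2 → posterior Dirichlet(10/3, 15, 27/4)
obs 11: x=2 → posterior Dirichlet(10/3, 15, 31/4)
obs 12: x=2 → posterior Dirichlet(10/3, 15, 35/4)
obs 13: x=0 → posterior Dirichlet(13/3, 15, 35/4)
obs 14: x=0 → posterior Dirichlet(16/3, 15, 35/4)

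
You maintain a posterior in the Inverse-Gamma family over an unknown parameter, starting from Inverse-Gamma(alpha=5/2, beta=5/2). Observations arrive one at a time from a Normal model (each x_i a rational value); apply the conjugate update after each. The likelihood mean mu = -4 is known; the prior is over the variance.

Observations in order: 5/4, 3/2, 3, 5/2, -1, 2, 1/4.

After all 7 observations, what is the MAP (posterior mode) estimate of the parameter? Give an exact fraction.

1737/112

obs 1: x=5/4 → posterior Inverse-Gamma(3, 521/32)
obs 2: x=3/2 → posterior Inverse-Gamma(7/2, 1005/32)
obs 3: x=3 → posterior Inverse-Gamma(4, 1789/32)
obs 4: x=5/2 → posterior Inverse-Gamma(9/2, 2465/32)
obs 5: x=-1 → posterior Inverse-Gamma(5, 2609/32)
obs 6: x=2 → posterior Inverse-Gamma(11/2, 3185/32)
obs 7: x=1/4 → posterior Inverse-Gamma(6, 1737/16)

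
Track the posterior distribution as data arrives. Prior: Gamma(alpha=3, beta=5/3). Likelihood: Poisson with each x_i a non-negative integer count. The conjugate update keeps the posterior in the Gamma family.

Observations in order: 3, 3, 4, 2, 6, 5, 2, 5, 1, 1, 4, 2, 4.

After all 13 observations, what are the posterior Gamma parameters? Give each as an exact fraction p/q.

obs 1: x=3 → posterior Gamma(6, 8/3)
obs 2: x=3 → posterior Gamma(9, 11/3)
obs 3: x=4 → posterior Gamma(13, 14/3)
obs 4: x=2 → posterior Gamma(15, 17/3)
obs 5: x=6 → posterior Gamma(21, 20/3)
obs 6: x=5 → posterior Gamma(26, 23/3)
obs 7: x=2 → posterior Gamma(28, 26/3)
obs 8: x=5 → posterior Gamma(33, 29/3)
obs 9: x=1 → posterior Gamma(34, 32/3)
obs 10: x=1 → posterior Gamma(35, 35/3)
obs 11: x=4 → posterior Gamma(39, 38/3)
obs 12: x=2 → posterior Gamma(41, 41/3)
obs 13: x=4 → posterior Gamma(45, 44/3)

alpha=45, beta=44/3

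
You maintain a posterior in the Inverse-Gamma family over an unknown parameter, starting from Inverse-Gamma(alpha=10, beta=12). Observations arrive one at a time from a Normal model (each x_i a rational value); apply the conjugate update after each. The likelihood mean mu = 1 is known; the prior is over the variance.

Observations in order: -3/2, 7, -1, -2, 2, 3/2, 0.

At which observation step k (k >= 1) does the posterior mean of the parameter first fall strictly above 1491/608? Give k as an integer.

k = 2

obs 1: x=-3/2 → posterior Inverse-Gamma(21/2, 121/8)
obs 2: x=7 → posterior Inverse-Gamma(11, 265/8)
obs 3: x=-1 → posterior Inverse-Gamma(23/2, 281/8)
obs 4: x=-2 → posterior Inverse-Gamma(12, 317/8)
obs 5: x=2 → posterior Inverse-Gamma(25/2, 321/8)
obs 6: x=3/2 → posterior Inverse-Gamma(13, 161/4)
obs 7: x=0 → posterior Inverse-Gamma(27/2, 163/4)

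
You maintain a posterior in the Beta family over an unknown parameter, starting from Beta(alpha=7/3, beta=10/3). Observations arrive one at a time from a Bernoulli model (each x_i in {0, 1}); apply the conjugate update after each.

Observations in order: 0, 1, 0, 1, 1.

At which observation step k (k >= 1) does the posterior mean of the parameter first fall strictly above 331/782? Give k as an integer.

obs 1: x=0 → posterior Beta(7/3, 13/3)
obs 2: x=1 → posterior Beta(10/3, 13/3)
obs 3: x=0 → posterior Beta(10/3, 16/3)
obs 4: x=1 → posterior Beta(13/3, 16/3)
obs 5: x=1 → posterior Beta(16/3, 16/3)

k = 2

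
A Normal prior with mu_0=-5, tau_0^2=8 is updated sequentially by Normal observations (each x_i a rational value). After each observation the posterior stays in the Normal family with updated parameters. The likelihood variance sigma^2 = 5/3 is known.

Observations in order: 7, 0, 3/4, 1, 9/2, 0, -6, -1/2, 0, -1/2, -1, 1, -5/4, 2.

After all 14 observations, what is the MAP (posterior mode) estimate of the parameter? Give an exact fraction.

obs 1: x=7 → posterior Normal(143/29, 40/29)
obs 2: x=0 → posterior Normal(143/53, 40/53)
obs 3: x=3/4 → posterior Normal(23/11, 40/77)
obs 4: x=1 → posterior Normal(185/101, 40/101)
obs 5: x=9/2 → posterior Normal(293/125, 8/25)
obs 6: x=0 → posterior Normal(293/149, 40/149)
obs 7: x=-6 → posterior Normal(149/173, 40/173)
obs 8: x=-1/2 → posterior Normal(137/197, 40/197)
obs 9: x=0 → posterior Normal(137/221, 40/221)
obs 10: x=-1/2 → posterior Normal(25/49, 8/49)
obs 11: x=-1 → posterior Normal(101/269, 40/269)
obs 12: x=1 → posterior Normal(125/293, 40/293)
obs 13: x=-5/4 → posterior Normal(95/317, 40/317)
obs 14: x=2 → posterior Normal(13/31, 40/341)

13/31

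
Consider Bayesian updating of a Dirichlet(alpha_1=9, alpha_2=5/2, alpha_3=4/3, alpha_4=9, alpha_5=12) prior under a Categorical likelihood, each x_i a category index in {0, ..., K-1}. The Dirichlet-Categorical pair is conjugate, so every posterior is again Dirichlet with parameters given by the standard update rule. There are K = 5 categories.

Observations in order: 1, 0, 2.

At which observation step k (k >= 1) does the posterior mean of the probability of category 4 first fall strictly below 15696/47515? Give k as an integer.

obs 1: x=1 → posterior Dirichlet(9, 7/2, 4/3, 9, 12)
obs 2: x=0 → posterior Dirichlet(10, 7/2, 4/3, 9, 12)
obs 3: x=2 → posterior Dirichlet(10, 7/2, 7/3, 9, 12)

k = 3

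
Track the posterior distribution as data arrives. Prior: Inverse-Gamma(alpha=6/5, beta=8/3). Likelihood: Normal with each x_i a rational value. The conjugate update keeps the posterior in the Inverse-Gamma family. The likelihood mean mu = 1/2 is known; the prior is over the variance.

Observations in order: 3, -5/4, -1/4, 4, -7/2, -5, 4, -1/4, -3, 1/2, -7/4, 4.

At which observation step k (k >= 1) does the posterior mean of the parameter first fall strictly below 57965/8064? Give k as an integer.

k = 2

obs 1: x=3 → posterior Inverse-Gamma(17/10, 139/24)
obs 2: x=-5/4 → posterior Inverse-Gamma(11/5, 703/96)
obs 3: x=-1/4 → posterior Inverse-Gamma(27/10, 365/48)
obs 4: x=4 → posterior Inverse-Gamma(16/5, 659/48)
obs 5: x=-7/2 → posterior Inverse-Gamma(37/10, 1043/48)
obs 6: x=-5 → posterior Inverse-Gamma(21/5, 1769/48)
obs 7: x=4 → posterior Inverse-Gamma(47/10, 2063/48)
obs 8: x=-1/4 → posterior Inverse-Gamma(26/5, 4153/96)
obs 9: x=-3 → posterior Inverse-Gamma(57/10, 4741/96)
obs 10: x=1/2 → posterior Inverse-Gamma(31/5, 4741/96)
obs 11: x=-7/4 → posterior Inverse-Gamma(67/10, 623/12)
obs 12: x=4 → posterior Inverse-Gamma(36/5, 1393/24)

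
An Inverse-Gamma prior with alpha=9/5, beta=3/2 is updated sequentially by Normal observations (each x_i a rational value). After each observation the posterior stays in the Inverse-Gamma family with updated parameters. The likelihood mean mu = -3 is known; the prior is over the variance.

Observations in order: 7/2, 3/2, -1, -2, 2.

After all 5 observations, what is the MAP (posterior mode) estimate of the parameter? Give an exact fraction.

obs 1: x=7/2 → posterior Inverse-Gamma(23/10, 181/8)
obs 2: x=3/2 → posterior Inverse-Gamma(14/5, 131/4)
obs 3: x=-1 → posterior Inverse-Gamma(33/10, 139/4)
obs 4: x=-2 → posterior Inverse-Gamma(19/5, 141/4)
obs 5: x=2 → posterior Inverse-Gamma(43/10, 191/4)

955/106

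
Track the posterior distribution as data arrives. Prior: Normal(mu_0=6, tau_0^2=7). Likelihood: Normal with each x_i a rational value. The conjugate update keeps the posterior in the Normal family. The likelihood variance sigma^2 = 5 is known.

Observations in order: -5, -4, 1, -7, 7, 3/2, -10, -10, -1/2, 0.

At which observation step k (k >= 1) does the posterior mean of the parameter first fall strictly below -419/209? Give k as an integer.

k = 4

obs 1: x=-5 → posterior Normal(-5/12, 35/12)
obs 2: x=-4 → posterior Normal(-33/19, 35/19)
obs 3: x=1 → posterior Normal(-1, 35/26)
obs 4: x=-7 → posterior Normal(-25/11, 35/33)
obs 5: x=7 → posterior Normal(-13/20, 7/8)
obs 6: x=3/2 → posterior Normal(-31/94, 35/47)
obs 7: x=-10 → posterior Normal(-19/12, 35/54)
obs 8: x=-10 → posterior Normal(-311/122, 35/61)
obs 9: x=-1/2 → posterior Normal(-159/68, 35/68)
obs 10: x=0 → posterior Normal(-53/25, 7/15)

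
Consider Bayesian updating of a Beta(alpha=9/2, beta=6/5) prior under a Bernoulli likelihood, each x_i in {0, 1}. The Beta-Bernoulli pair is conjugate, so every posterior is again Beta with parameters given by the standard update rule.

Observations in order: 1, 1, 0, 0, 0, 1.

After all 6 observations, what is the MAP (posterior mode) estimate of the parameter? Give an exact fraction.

65/97

obs 1: x=1 → posterior Beta(11/2, 6/5)
obs 2: x=1 → posterior Beta(13/2, 6/5)
obs 3: x=0 → posterior Beta(13/2, 11/5)
obs 4: x=0 → posterior Beta(13/2, 16/5)
obs 5: x=0 → posterior Beta(13/2, 21/5)
obs 6: x=1 → posterior Beta(15/2, 21/5)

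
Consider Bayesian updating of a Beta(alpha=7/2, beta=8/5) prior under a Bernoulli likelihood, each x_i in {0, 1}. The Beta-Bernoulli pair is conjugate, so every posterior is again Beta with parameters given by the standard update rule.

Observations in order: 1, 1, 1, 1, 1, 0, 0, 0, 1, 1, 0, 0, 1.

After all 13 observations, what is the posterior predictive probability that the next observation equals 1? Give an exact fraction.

obs 1: x=1 → posterior Beta(9/2, 8/5)
obs 2: x=1 → posterior Beta(11/2, 8/5)
obs 3: x=1 → posterior Beta(13/2, 8/5)
obs 4: x=1 → posterior Beta(15/2, 8/5)
obs 5: x=1 → posterior Beta(17/2, 8/5)
obs 6: x=0 → posterior Beta(17/2, 13/5)
obs 7: x=0 → posterior Beta(17/2, 18/5)
obs 8: x=0 → posterior Beta(17/2, 23/5)
obs 9: x=1 → posterior Beta(19/2, 23/5)
obs 10: x=1 → posterior Beta(21/2, 23/5)
obs 11: x=0 → posterior Beta(21/2, 28/5)
obs 12: x=0 → posterior Beta(21/2, 33/5)
obs 13: x=1 → posterior Beta(23/2, 33/5)

115/181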